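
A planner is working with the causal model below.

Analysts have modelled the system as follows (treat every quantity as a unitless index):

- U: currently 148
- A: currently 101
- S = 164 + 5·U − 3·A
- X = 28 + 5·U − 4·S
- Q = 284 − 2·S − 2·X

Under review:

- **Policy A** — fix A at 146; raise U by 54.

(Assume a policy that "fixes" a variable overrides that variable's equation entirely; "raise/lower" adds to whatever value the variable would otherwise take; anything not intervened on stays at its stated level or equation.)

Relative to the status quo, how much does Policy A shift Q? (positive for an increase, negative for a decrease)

270

Baseline:
  U = 148
  A = 101
  S = 164 + 5·148 − 3·101 = 601
  X = 28 + 5·148 − 4·601 = -1636
  Q = 284 − 2·601 − 2·(-1636) = 2354
Policy A (A := 146, U + 54):
  U = 148 + 54 = 202
  A = 146
  S = 164 + 5·202 − 3·146 = 736
  X = 28 + 5·202 − 4·736 = -1906
  Q = 284 − 2·736 − 2·(-1906) = 2624
Change in Q: 2624 − 2354 = 270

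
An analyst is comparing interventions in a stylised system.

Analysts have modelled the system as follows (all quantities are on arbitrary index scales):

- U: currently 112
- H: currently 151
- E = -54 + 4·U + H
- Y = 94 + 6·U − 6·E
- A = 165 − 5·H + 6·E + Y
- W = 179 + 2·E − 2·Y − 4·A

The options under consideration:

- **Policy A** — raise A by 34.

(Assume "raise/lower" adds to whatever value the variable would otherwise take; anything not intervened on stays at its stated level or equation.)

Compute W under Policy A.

Policy A (A + 34):
  U = 112
  H = 151
  E = -54 + 4·112 + 151 = 545
  Y = 94 + 6·112 − 6·545 = -2504
  A = 165 − 5·151 + 6·545 + (-2504) (+34 from intervention) = 210
  W = 179 + 2·545 − 2·(-2504) − 4·210 = 5437

5437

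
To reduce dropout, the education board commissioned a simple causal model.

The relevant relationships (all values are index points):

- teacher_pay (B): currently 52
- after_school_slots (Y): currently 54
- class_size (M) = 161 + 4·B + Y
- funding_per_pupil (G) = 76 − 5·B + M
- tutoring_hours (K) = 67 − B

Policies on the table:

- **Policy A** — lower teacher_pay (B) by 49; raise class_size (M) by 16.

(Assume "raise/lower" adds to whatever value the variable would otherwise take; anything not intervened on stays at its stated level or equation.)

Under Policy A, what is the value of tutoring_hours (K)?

Policy A (B − 49, M + 16):
  B = 52 − 49 = 3
  K = 67 − 3 = 64

64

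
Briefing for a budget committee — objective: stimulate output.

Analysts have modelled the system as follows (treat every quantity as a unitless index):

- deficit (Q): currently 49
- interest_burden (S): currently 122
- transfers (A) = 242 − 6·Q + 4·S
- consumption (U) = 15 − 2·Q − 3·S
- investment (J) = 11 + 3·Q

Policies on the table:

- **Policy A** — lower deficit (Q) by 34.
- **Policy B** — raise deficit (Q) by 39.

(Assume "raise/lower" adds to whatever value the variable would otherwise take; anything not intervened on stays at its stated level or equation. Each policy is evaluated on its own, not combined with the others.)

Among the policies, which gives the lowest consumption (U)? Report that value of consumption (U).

-527

Policy A (Q − 34):
  Q = 49 − 34 = 15
  S = 122
  U = 15 − 2·15 − 3·122 = -381
Policy B (Q + 39):
  Q = 49 + 39 = 88
  S = 122
  U = 15 − 2·88 − 3·122 = -527
Comparing — Policy A: U=-381, Policy B: U=-527. Lowest is -527 (Policy B).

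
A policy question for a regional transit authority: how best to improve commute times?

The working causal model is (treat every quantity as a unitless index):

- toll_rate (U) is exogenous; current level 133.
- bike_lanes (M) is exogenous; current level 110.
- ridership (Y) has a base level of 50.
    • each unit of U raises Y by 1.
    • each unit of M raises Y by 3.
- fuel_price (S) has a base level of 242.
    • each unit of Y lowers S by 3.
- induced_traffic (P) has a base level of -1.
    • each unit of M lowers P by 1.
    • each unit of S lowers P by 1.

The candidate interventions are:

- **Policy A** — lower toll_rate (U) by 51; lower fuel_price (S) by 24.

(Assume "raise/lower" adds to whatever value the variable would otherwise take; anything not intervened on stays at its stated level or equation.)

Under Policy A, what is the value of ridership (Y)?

462

Policy A (U − 51, S − 24):
  U = 133 − 51 = 82
  M = 110
  Y = 50 + 82 + 3·110 = 462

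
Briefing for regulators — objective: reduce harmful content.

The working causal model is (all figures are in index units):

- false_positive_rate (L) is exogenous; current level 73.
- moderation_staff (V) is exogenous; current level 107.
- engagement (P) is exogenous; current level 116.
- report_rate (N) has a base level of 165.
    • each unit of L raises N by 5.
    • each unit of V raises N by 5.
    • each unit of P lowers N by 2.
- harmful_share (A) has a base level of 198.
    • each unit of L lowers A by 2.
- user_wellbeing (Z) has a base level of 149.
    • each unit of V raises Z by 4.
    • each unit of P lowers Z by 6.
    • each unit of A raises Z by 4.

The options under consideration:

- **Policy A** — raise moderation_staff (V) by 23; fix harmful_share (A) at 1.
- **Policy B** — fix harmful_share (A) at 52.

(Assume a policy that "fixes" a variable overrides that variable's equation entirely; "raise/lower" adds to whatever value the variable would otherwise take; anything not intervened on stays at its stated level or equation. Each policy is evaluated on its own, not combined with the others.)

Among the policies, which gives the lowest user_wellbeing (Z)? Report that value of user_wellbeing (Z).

-23

Policy A (V + 23, A := 1):
  L = 73
  V = 107 + 23 = 130
  P = 116
  A = 1
  Z = 149 + 4·130 − 6·116 + 4·1 = -23
Policy B (A := 52):
  L = 73
  V = 107
  P = 116
  A = 52
  Z = 149 + 4·107 − 6·116 + 4·52 = 89
Comparing — Policy A: Z=-23, Policy B: Z=89. Lowest is -23 (Policy A).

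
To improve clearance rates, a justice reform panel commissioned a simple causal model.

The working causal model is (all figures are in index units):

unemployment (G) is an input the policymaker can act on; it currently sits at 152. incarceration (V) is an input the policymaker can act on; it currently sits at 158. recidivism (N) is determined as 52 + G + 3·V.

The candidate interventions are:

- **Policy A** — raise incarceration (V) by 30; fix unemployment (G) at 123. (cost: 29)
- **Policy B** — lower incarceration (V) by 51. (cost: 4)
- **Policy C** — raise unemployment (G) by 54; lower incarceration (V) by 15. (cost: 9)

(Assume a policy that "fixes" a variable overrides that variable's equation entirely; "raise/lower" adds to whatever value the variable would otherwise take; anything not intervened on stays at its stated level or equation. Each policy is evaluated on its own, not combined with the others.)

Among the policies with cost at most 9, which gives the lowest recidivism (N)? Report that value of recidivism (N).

525

Policy B (V − 51):
  G = 152
  V = 158 − 51 = 107
  N = 52 + 152 + 3·107 = 525
Policy C (G + 54, V − 15):
  G = 152 + 54 = 206
  V = 158 − 15 = 143
  N = 52 + 206 + 3·143 = 687
Comparing — Policy B: N=525, Policy C: N=687. Lowest is 525 (Policy B).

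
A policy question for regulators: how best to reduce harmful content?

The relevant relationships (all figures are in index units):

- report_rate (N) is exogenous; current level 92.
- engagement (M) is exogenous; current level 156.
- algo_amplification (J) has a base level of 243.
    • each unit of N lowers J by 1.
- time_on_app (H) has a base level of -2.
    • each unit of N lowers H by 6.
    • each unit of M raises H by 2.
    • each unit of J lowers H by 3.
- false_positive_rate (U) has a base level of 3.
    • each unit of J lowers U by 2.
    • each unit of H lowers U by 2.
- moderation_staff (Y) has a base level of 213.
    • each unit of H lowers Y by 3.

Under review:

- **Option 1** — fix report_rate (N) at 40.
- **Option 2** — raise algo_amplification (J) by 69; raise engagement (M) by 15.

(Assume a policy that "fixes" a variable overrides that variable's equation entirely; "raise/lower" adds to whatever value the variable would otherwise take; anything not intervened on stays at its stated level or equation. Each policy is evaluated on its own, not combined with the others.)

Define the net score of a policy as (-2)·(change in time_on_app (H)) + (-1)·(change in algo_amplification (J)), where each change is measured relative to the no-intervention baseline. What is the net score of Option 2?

Baseline:
  N = 92
  M = 156
  J = 243 − 92 = 151
  H = -2 − 6·92 + 2·156 − 3·151 = -695
Option 2 (J + 69, M + 15):
  N = 92
  M = 156 + 15 = 171
  J = 243 − 92 (+69 from intervention) = 220
  H = -2 − 6·92 + 2·171 − 3·220 = -872
ΔH = -872 − (-695) = -177; ΔJ = 220 − 151 = 69
Score = (-2)·(-177) + (-1)·69 = 285

285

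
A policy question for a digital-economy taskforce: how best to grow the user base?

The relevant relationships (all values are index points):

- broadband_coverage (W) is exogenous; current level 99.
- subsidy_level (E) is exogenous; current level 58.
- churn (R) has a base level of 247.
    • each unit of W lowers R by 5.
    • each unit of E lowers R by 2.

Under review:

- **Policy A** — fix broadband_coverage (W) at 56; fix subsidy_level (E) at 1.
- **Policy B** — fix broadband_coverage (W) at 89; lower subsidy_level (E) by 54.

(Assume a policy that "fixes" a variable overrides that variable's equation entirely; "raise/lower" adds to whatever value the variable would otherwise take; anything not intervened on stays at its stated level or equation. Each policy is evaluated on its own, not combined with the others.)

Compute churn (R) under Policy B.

-206

Policy B (W := 89, E − 54):
  W = 89
  E = 58 − 54 = 4
  R = 247 − 5·89 − 2·4 = -206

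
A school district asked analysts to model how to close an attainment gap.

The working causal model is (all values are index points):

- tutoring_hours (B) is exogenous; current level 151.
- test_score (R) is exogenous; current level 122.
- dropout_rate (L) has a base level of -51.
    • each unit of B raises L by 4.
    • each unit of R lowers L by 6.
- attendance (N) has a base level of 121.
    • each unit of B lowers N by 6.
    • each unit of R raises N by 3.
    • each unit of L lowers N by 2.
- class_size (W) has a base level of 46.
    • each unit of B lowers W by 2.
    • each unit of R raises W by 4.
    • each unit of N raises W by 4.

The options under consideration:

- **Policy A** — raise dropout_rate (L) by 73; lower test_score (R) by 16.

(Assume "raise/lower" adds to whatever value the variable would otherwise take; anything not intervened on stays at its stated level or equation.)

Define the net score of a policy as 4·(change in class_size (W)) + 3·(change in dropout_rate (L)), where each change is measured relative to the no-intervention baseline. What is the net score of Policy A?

Baseline:
  B = 151
  R = 122
  L = -51 + 4·151 − 6·122 = -179
  N = 121 − 6·151 + 3·122 − 2·(-179) = -61
  W = 46 − 2·151 + 4·122 + 4·(-61) = -12
Policy A (L + 73, R − 16):
  B = 151
  R = 122 − 16 = 106
  L = -51 + 4·151 − 6·106 (+73 from intervention) = -10
  N = 121 − 6·151 + 3·106 − 2·(-10) = -447
  W = 46 − 2·151 + 4·106 + 4·(-447) = -1620
ΔW = -1620 − (-12) = -1608; ΔL = -10 − (-179) = 169
Score = 4·(-1608) + 3·169 = -5925

-5925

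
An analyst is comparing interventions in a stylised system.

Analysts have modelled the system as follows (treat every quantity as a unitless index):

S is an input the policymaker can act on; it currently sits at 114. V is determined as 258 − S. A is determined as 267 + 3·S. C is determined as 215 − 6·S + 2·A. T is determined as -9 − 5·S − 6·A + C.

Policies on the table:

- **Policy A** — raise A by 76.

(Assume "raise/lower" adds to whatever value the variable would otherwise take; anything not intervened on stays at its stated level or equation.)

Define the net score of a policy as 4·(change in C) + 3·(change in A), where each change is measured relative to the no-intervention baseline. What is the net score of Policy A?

836

Baseline:
  S = 114
  A = 267 + 3·114 = 609
  C = 215 − 6·114 + 2·609 = 749
Policy A (A + 76):
  S = 114
  A = 267 + 3·114 (+76 from intervention) = 685
  C = 215 − 6·114 + 2·685 = 901
ΔC = 901 − 749 = 152; ΔA = 685 − 609 = 76
Score = 4·152 + 3·76 = 836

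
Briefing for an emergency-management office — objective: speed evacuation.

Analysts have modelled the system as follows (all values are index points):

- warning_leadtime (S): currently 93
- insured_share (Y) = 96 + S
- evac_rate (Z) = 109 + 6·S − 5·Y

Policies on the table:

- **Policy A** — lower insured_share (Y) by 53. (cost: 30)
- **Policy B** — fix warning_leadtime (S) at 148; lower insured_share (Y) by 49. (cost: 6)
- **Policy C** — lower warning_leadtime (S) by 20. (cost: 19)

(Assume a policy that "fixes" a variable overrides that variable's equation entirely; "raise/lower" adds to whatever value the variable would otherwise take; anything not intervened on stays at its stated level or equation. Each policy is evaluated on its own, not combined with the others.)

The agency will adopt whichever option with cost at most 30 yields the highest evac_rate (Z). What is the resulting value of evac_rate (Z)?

Policy A (Y − 53):
  S = 93
  Y = 96 + 93 (−53 from intervention) = 136
  Z = 109 + 6·93 − 5·136 = -13
Policy B (S := 148, Y − 49):
  S = 148
  Y = 96 + 148 (−49 from intervention) = 195
  Z = 109 + 6·148 − 5·195 = 22
Policy C (S − 20):
  S = 93 − 20 = 73
  Y = 96 + 73 = 169
  Z = 109 + 6·73 − 5·169 = -298
Comparing — Policy A: Z=-13, Policy B: Z=22, Policy C: Z=-298. Highest is 22 (Policy B).

22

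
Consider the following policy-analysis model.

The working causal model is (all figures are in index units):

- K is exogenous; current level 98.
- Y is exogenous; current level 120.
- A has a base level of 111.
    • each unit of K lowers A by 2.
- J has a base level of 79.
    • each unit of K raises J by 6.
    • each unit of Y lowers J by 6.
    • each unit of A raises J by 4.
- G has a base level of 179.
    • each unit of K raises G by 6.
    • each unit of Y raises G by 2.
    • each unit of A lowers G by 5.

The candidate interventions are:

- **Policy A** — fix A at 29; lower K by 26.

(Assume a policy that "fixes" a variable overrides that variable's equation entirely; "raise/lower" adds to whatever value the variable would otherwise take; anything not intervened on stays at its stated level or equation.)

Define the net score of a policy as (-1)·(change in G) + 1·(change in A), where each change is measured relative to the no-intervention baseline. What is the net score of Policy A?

840

Baseline:
  K = 98
  Y = 120
  A = 111 − 2·98 = -85
  G = 179 + 6·98 + 2·120 − 5·(-85) = 1432
Policy A (A := 29, K − 26):
  K = 98 − 26 = 72
  Y = 120
  A = 29
  G = 179 + 6·72 + 2·120 − 5·29 = 706
ΔG = 706 − 1432 = -726; ΔA = 29 − (-85) = 114
Score = (-1)·(-726) + 1·114 = 840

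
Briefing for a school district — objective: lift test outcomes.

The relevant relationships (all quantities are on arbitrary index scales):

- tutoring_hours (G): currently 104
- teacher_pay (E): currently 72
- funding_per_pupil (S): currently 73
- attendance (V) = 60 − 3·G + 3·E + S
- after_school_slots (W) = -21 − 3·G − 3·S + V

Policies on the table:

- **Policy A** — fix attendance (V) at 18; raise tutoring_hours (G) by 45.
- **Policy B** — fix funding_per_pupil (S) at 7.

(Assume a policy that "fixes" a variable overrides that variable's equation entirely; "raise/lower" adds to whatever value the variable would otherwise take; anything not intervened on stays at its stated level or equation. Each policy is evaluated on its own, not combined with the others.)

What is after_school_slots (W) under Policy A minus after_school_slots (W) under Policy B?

Policy A (V := 18, G + 45):
  G = 104 + 45 = 149
  E = 72
  S = 73
  V = 18
  W = -21 − 3·149 − 3·73 + 18 = -669
Policy B (S := 7):
  G = 104
  E = 72
  S = 7
  V = 60 − 3·104 + 3·72 + 7 = -29
  W = -21 − 3·104 − 3·7 + (-29) = -383
W: -669 − (-383) = -286

-286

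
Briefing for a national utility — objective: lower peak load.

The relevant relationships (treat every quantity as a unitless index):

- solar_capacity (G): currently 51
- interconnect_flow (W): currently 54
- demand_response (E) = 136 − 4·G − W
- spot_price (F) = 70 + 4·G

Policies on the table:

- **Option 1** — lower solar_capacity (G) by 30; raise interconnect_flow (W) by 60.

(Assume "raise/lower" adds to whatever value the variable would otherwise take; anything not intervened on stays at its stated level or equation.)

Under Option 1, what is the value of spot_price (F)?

Option 1 (G − 30, W + 60):
  G = 51 − 30 = 21
  F = 70 + 4·21 = 154

154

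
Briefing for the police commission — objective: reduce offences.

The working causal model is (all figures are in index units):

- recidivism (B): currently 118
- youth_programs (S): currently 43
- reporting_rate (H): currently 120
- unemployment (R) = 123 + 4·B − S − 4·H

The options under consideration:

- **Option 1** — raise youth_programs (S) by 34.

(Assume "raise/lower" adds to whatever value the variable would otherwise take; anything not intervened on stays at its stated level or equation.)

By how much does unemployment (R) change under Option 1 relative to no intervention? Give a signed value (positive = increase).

Baseline:
  B = 118
  S = 43
  H = 120
  R = 123 + 4·118 − 43 − 4·120 = 72
Option 1 (S + 34):
  B = 118
  S = 43 + 34 = 77
  H = 120
  R = 123 + 4·118 − 77 − 4·120 = 38
Change in R: 38 − 72 = -34

-34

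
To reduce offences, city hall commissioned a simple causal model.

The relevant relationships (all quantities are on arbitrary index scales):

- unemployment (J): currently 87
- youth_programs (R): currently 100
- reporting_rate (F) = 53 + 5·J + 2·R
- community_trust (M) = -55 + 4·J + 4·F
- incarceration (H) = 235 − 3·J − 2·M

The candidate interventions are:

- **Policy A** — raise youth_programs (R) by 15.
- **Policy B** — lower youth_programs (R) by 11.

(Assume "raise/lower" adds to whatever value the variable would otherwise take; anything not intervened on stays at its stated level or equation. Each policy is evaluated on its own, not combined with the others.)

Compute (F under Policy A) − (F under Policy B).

52

Policy A (R + 15):
  J = 87
  R = 100 + 15 = 115
  F = 53 + 5·87 + 2·115 = 718
Policy B (R − 11):
  J = 87
  R = 100 − 11 = 89
  F = 53 + 5·87 + 2·89 = 666
F: 718 − 666 = 52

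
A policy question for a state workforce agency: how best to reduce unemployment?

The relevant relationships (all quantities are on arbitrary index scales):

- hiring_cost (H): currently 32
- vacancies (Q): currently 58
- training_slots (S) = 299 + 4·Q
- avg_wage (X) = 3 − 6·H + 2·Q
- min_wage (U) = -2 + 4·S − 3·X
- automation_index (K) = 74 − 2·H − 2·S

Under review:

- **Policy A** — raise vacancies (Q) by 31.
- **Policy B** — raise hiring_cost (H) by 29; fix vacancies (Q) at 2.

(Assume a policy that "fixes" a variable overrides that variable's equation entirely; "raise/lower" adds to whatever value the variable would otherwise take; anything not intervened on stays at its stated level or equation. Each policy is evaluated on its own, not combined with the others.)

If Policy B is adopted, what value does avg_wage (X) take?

Policy B (H + 29, Q := 2):
  H = 32 + 29 = 61
  Q = 2
  X = 3 − 6·61 + 2·2 = -359

-359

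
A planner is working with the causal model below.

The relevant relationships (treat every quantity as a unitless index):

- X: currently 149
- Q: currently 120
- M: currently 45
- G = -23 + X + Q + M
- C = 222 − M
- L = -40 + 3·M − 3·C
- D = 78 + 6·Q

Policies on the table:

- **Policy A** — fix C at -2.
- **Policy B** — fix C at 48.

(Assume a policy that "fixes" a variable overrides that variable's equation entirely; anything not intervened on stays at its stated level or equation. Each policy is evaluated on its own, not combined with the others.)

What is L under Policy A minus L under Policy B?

150

Policy A (C := -2):
  M = 45
  C = -2
  L = -40 + 3·45 − 3·(-2) = 101
Policy B (C := 48):
  M = 45
  C = 48
  L = -40 + 3·45 − 3·48 = -49
L: 101 − (-49) = 150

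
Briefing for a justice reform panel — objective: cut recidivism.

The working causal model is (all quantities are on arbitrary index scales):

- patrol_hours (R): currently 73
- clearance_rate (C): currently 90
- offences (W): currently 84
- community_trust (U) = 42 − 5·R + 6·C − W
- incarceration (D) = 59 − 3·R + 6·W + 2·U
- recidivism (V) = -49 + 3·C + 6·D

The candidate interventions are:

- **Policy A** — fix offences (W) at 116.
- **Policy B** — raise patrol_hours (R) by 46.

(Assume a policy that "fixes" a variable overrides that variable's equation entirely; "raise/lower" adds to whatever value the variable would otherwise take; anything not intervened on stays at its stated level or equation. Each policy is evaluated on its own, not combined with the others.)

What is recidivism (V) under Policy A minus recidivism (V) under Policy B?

4356

Policy A (W := 116):
  R = 73
  C = 90
  W = 116
  U = 42 − 5·73 + 6·90 − 116 = 101
  D = 59 − 3·73 + 6·116 + 2·101 = 738
  V = -49 + 3·90 + 6·738 = 4649
Policy B (R + 46):
  R = 73 + 46 = 119
  C = 90
  W = 84
  U = 42 − 5·119 + 6·90 − 84 = -97
  D = 59 − 3·119 + 6·84 + 2·(-97) = 12
  V = -49 + 3·90 + 6·12 = 293
V: 4649 − 293 = 4356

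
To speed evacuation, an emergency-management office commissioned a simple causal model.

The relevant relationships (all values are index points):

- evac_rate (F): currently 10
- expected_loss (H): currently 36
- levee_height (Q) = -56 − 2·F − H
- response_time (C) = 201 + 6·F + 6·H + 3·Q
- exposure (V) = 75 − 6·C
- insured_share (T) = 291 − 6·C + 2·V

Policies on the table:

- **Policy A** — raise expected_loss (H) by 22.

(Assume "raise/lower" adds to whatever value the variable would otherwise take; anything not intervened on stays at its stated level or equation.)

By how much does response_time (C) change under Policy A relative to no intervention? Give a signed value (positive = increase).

66

Baseline:
  F = 10
  H = 36
  Q = -56 − 2·10 − 36 = -112
  C = 201 + 6·10 + 6·36 + 3·(-112) = 141
Policy A (H + 22):
  F = 10
  H = 36 + 22 = 58
  Q = -56 − 2·10 − 58 = -134
  C = 201 + 6·10 + 6·58 + 3·(-134) = 207
Change in C: 207 − 141 = 66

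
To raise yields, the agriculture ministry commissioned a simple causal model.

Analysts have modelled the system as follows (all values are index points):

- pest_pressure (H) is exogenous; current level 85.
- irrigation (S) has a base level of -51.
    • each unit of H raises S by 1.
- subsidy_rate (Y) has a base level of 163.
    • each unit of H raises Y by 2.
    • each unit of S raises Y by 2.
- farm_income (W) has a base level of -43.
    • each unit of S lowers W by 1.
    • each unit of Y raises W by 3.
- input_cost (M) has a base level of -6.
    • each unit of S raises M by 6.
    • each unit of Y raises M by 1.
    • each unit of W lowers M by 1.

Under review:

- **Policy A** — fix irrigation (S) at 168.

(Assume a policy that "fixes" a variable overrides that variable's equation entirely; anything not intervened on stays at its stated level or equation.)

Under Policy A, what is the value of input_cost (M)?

-125

Policy A (S := 168):
  H = 85
  S = 168
  Y = 163 + 2·85 + 2·168 = 669
  W = -43 − 168 + 3·669 = 1796
  M = -6 + 6·168 + 669 − 1796 = -125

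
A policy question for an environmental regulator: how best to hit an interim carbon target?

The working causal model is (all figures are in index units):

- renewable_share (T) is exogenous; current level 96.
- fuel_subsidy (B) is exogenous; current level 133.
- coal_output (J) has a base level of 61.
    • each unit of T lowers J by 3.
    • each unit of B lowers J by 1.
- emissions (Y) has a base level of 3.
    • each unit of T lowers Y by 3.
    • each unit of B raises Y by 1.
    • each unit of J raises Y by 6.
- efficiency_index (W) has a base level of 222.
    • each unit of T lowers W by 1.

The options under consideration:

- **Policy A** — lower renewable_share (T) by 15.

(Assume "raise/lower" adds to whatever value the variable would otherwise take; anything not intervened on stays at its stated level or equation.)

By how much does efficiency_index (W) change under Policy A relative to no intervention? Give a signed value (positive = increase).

15

Baseline:
  T = 96
  W = 222 − 96 = 126
Policy A (T − 15):
  T = 96 − 15 = 81
  W = 222 − 81 = 141
Change in W: 141 − 126 = 15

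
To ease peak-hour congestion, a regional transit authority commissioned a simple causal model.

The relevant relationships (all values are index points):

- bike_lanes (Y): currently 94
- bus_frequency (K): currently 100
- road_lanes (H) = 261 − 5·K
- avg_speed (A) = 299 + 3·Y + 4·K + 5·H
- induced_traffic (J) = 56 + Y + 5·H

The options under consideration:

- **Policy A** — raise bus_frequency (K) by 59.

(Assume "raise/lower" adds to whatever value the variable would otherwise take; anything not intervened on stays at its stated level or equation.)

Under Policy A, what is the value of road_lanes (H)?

Policy A (K + 59):
  K = 100 + 59 = 159
  H = 261 − 5·159 = -534

-534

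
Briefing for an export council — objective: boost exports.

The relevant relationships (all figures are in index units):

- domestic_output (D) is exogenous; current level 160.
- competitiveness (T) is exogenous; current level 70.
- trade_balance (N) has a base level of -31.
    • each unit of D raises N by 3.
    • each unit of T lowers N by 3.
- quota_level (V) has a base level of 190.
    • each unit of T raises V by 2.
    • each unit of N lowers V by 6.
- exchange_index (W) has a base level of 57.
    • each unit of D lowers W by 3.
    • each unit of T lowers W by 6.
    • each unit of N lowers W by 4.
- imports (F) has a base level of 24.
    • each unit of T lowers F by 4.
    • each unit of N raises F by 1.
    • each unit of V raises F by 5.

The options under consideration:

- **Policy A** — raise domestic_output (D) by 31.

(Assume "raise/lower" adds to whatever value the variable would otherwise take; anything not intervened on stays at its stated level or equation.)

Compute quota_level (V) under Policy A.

Policy A (D + 31):
  D = 160 + 31 = 191
  T = 70
  N = -31 + 3·191 − 3·70 = 332
  V = 190 + 2·70 − 6·332 = -1662

-1662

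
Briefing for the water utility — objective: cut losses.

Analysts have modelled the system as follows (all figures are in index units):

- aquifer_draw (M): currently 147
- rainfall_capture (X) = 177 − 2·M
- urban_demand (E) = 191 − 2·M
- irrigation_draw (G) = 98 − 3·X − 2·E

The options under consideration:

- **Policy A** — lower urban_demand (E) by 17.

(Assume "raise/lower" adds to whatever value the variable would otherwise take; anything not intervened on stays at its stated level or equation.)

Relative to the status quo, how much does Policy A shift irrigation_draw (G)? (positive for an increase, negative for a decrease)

34

Baseline:
  M = 147
  X = 177 − 2·147 = -117
  E = 191 − 2·147 = -103
  G = 98 − 3·(-117) − 2·(-103) = 655
Policy A (E − 17):
  M = 147
  X = 177 − 2·147 = -117
  E = 191 − 2·147 (−17 from intervention) = -120
  G = 98 − 3·(-117) − 2·(-120) = 689
Change in G: 689 − 655 = 34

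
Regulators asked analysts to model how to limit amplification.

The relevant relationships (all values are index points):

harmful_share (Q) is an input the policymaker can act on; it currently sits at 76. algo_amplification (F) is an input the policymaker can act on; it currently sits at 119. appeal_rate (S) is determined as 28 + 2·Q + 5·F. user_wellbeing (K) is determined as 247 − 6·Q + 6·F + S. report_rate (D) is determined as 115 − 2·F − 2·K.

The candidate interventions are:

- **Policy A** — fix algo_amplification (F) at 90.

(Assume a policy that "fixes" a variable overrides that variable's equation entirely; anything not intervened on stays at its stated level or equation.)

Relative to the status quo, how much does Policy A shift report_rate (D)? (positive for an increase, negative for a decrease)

696

Baseline:
  Q = 76
  F = 119
  S = 28 + 2·76 + 5·119 = 775
  K = 247 − 6·76 + 6·119 + 775 = 1280
  D = 115 − 2·119 − 2·1280 = -2683
Policy A (F := 90):
  Q = 76
  F = 90
  S = 28 + 2·76 + 5·90 = 630
  K = 247 − 6·76 + 6·90 + 630 = 961
  D = 115 − 2·90 − 2·961 = -1987
Change in D: -1987 − (-2683) = 696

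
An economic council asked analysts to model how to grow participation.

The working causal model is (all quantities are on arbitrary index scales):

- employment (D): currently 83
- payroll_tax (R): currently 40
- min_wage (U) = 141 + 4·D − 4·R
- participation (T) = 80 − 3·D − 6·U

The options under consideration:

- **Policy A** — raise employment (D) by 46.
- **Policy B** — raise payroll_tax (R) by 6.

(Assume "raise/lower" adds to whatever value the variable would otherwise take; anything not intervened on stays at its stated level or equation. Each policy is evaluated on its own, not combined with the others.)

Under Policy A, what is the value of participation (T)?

Policy A (D + 46):
  D = 83 + 46 = 129
  R = 40
  U = 141 + 4·129 − 4·40 = 497
  T = 80 − 3·129 − 6·497 = -3289

-3289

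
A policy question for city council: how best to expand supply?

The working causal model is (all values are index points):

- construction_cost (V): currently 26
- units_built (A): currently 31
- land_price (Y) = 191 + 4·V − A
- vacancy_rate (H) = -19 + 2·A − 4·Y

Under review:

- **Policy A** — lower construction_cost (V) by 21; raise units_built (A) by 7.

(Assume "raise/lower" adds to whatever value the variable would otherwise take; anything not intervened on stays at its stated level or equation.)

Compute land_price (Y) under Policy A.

Policy A (V − 21, A + 7):
  V = 26 − 21 = 5
  A = 31 + 7 = 38
  Y = 191 + 4·5 − 38 = 173

173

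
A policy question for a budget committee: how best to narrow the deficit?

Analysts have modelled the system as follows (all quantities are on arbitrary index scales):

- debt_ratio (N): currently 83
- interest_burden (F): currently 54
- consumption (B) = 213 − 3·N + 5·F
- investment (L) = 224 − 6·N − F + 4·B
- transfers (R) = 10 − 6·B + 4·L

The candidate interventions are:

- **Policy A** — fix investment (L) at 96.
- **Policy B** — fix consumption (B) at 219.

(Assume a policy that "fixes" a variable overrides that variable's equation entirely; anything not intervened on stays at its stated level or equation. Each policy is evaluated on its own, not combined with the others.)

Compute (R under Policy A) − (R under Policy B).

Policy A (L := 96):
  N = 83
  F = 54
  B = 213 − 3·83 + 5·54 = 234
  L = 96
  R = 10 − 6·234 + 4·96 = -1010
Policy B (B := 219):
  N = 83
  F = 54
  B = 219
  L = 224 − 6·83 − 54 + 4·219 = 548
  R = 10 − 6·219 + 4·548 = 888
R: -1010 − 888 = -1898

-1898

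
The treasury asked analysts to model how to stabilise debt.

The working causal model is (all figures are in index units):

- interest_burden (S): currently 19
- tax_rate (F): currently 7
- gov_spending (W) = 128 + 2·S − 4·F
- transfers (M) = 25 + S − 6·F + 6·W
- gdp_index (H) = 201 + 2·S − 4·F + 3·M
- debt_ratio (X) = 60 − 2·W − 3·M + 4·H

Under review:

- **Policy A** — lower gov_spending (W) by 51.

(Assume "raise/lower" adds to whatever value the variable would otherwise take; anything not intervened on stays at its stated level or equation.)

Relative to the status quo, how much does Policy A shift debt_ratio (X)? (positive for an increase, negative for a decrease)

Baseline:
  S = 19
  F = 7
  W = 128 + 2·19 − 4·7 = 138
  M = 25 + 19 − 6·7 + 6·138 = 830
  H = 201 + 2·19 − 4·7 + 3·830 = 2701
  X = 60 − 2·138 − 3·830 + 4·2701 = 8098
Policy A (W − 51):
  S = 19
  F = 7
  W = 128 + 2·19 − 4·7 (−51 from intervention) = 87
  M = 25 + 19 − 6·7 + 6·87 = 524
  H = 201 + 2·19 − 4·7 + 3·524 = 1783
  X = 60 − 2·87 − 3·524 + 4·1783 = 5446
Change in X: 5446 − 8098 = -2652

-2652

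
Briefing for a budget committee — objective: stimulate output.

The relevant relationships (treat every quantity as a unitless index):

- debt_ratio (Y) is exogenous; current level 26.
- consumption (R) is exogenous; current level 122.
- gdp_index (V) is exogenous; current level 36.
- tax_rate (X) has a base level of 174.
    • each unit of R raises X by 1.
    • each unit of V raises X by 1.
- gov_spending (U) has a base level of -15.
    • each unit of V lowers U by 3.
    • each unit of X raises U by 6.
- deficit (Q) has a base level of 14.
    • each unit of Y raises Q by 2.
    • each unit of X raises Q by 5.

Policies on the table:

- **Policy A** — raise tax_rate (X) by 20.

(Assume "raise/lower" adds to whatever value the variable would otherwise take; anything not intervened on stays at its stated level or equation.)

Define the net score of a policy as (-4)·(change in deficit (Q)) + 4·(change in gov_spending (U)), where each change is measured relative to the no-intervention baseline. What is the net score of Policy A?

Baseline:
  Y = 26
  R = 122
  V = 36
  X = 174 + 122 + 36 = 332
  U = -15 − 3·36 + 6·332 = 1869
  Q = 14 + 2·26 + 5·332 = 1726
Policy A (X + 20):
  Y = 26
  R = 122
  V = 36
  X = 174 + 122 + 36 (+20 from intervention) = 352
  U = -15 − 3·36 + 6·352 = 1989
  Q = 14 + 2·26 + 5·352 = 1826
ΔQ = 1826 − 1726 = 100; ΔU = 1989 − 1869 = 120
Score = (-4)·100 + 4·120 = 80

80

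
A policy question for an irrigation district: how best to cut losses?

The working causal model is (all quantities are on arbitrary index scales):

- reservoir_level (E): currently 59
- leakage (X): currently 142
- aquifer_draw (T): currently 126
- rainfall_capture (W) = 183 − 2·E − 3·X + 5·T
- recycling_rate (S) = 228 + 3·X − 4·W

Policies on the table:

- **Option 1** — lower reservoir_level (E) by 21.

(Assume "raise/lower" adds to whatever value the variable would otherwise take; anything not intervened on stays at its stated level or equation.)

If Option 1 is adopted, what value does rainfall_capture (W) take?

Option 1 (E − 21):
  E = 59 − 21 = 38
  X = 142
  T = 126
  W = 183 − 2·38 − 3·142 + 5·126 = 311

311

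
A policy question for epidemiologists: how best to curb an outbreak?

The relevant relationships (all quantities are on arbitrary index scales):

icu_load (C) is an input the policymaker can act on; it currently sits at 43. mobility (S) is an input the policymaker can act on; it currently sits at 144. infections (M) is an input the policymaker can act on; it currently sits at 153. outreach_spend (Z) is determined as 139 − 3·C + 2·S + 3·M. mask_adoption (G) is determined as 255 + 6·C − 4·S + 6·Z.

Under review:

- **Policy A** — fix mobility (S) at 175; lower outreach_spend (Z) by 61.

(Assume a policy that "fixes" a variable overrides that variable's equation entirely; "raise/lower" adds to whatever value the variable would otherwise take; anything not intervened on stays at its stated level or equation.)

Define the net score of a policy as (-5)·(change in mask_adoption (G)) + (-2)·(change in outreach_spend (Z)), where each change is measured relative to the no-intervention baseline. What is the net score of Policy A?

588

Baseline:
  C = 43
  S = 144
  M = 153
  Z = 139 − 3·43 + 2·144 + 3·153 = 757
  G = 255 + 6·43 − 4·144 + 6·757 = 4479
Policy A (S := 175, Z − 61):
  C = 43
  S = 175
  M = 153
  Z = 139 − 3·43 + 2·175 + 3·153 (−61 from intervention) = 758
  G = 255 + 6·43 − 4·175 + 6·758 = 4361
ΔG = 4361 − 4479 = -118; ΔZ = 758 − 757 = 1
Score = (-5)·(-118) + (-2)·1 = 588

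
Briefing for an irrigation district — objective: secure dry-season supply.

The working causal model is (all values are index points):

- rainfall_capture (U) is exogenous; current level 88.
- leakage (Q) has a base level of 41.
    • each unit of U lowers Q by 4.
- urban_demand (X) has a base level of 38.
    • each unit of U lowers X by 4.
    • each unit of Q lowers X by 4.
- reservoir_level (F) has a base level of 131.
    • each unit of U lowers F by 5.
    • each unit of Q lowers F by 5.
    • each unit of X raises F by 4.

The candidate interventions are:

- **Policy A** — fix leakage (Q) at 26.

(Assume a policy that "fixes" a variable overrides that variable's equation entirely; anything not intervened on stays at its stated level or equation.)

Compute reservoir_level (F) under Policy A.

-2111

Policy A (Q := 26):
  U = 88
  Q = 26
  X = 38 − 4·88 − 4·26 = -418
  F = 131 − 5·88 − 5·26 + 4·(-418) = -2111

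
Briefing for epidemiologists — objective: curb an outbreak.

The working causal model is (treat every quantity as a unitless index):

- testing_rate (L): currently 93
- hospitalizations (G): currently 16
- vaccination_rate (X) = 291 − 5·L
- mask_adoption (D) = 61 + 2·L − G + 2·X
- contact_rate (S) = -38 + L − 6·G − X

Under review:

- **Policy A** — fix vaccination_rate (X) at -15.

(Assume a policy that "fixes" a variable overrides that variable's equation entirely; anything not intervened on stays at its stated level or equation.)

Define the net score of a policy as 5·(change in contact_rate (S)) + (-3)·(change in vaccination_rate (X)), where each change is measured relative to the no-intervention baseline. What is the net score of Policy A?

Baseline:
  L = 93
  G = 16
  X = 291 − 5·93 = -174
  S = -38 + 93 − 6·16 − (-174) = 133
Policy A (X := -15):
  L = 93
  G = 16
  X = -15
  S = -38 + 93 − 6·16 − (-15) = -26
ΔS = -26 − 133 = -159; ΔX = -15 − (-174) = 159
Score = 5·(-159) + (-3)·159 = -1272

-1272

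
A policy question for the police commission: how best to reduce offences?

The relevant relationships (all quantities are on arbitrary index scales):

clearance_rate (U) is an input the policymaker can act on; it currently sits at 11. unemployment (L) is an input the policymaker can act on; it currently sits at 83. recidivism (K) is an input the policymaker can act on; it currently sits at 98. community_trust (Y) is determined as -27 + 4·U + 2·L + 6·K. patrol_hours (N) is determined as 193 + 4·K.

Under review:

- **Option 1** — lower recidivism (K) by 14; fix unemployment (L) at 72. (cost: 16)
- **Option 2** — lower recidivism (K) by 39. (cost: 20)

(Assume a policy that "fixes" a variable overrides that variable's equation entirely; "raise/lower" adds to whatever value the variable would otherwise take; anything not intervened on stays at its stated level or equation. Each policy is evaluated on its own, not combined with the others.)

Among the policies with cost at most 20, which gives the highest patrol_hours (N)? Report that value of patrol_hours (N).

Option 1 (K − 14, L := 72):
  K = 98 − 14 = 84
  N = 193 + 4·84 = 529
Option 2 (K − 39):
  K = 98 − 39 = 59
  N = 193 + 4·59 = 429
Comparing — Option 1: N=529, Option 2: N=429. Highest is 529 (Option 1).

529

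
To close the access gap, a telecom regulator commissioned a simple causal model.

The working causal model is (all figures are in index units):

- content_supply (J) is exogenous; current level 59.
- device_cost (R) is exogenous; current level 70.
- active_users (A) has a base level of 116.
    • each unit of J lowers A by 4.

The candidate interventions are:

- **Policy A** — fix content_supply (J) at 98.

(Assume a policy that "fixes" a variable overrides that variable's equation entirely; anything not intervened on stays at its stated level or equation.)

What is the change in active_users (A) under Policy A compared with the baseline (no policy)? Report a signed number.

-156

Baseline:
  J = 59
  A = 116 − 4·59 = -120
Policy A (J := 98):
  J = 98
  A = 116 − 4·98 = -276
Change in A: -276 − (-120) = -156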